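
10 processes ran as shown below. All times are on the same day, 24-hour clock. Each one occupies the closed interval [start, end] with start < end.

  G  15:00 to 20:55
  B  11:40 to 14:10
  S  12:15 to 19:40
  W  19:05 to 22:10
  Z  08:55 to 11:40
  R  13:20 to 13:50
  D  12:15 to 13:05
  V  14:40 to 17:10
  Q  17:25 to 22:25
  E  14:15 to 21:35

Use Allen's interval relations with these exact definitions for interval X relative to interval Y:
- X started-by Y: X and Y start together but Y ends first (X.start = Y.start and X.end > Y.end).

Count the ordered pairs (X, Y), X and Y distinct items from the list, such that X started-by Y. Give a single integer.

1

Checking all 90 ordered pairs for relation 'started-by'; matching pairs in alphabetical order:
(S, D): S started-by D ✓
Count: 1.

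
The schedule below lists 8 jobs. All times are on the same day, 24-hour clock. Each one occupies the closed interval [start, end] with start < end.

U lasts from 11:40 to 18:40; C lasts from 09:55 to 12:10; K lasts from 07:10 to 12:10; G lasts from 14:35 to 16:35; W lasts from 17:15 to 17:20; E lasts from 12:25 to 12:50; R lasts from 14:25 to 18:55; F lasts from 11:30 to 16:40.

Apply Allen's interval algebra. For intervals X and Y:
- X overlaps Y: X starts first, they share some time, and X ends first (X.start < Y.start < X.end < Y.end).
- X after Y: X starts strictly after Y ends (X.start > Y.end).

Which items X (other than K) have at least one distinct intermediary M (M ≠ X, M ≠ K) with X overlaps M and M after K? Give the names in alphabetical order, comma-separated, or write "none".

F, U

Target K = [07:10, 12:10].
Intermediaries M with M after K: E, G, R, W.
Via E — items with X overlaps E: none.
Via G — items with X overlaps G: none.
Via R — items with X overlaps R: F, U.
Via W — items with X overlaps W: none.
Union: F, U.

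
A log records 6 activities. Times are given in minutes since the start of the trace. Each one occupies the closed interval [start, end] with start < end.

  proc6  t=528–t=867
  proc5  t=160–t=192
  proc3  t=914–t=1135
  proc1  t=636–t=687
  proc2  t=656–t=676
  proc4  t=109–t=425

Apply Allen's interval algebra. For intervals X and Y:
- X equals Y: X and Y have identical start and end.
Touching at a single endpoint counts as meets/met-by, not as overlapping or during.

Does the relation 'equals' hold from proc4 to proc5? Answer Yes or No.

proc4 = [t=109, t=425], proc5 = [t=160, t=192].
Actual relation of proc4 to proc5: contains.
Asked whether 'equals' holds → No.

No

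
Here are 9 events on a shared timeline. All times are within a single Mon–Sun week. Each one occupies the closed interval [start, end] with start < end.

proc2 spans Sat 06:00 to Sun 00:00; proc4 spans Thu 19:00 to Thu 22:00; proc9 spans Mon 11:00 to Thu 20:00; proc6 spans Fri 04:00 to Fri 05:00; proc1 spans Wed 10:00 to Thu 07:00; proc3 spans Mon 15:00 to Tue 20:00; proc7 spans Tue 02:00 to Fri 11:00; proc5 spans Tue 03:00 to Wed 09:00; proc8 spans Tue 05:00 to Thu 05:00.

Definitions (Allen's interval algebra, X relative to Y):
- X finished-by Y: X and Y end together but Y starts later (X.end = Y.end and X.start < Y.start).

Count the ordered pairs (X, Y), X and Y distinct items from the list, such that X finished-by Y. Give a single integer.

Checking all 72 ordered pairs for relation 'finished-by'; matching pairs in alphabetical order:
No pair satisfies it.
Count: 0.

0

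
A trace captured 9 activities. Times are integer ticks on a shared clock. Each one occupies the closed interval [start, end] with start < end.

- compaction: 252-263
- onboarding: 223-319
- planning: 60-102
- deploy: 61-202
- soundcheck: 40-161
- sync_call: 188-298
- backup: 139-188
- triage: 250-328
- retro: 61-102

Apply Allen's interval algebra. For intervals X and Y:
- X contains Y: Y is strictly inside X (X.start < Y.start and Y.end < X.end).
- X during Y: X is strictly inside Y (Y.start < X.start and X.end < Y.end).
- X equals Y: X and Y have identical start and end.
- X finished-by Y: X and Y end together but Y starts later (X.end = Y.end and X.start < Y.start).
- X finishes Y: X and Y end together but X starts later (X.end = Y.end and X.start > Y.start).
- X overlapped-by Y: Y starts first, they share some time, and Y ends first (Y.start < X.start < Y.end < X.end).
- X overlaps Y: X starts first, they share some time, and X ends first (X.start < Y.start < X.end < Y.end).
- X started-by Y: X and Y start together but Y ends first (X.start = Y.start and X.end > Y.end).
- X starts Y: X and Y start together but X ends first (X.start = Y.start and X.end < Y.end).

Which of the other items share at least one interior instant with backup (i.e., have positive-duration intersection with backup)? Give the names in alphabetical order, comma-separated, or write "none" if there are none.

deploy, soundcheck

Target backup = [139, 188].
compaction [252, 263] → after → no.
deploy [61, 202] → contains → yes.
onboarding [223, 319] → after → no.
planning [60, 102] → before → no.
retro [61, 102] → before → no.
soundcheck [40, 161] → overlaps → yes.
sync_call [188, 298] → met-by → no.
triage [250, 328] → after → no.
Result: deploy, soundcheck.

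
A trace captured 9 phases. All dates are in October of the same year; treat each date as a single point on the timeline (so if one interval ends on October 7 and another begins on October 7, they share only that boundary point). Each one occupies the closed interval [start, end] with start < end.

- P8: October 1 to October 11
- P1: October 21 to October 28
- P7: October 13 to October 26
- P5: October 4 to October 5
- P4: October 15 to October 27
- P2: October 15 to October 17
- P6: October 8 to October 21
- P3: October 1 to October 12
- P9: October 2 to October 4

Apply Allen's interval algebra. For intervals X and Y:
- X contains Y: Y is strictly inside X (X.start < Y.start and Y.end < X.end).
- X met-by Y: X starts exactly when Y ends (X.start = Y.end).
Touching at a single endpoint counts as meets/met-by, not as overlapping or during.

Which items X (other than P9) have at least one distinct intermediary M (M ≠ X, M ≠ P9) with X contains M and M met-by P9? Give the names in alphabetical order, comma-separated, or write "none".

P3, P8

Target P9 = [October 2, October 4].
Intermediaries M with M met-by P9: P5.
Via P5 — items with X contains P5: P3, P8.
Union: P3, P8.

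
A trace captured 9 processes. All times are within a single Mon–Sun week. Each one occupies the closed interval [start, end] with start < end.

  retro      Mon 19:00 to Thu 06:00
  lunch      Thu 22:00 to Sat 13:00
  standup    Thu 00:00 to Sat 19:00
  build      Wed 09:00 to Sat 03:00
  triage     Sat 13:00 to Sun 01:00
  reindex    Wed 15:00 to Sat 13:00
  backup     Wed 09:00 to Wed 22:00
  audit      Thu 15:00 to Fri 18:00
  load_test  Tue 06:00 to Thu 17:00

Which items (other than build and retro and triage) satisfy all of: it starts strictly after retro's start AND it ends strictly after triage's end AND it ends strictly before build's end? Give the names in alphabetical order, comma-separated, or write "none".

Conditions: its start is strictly after retro's start (X.start > Mon 19:00) AND its end is strictly after triage's end (X.end > Sun 01:00) AND its end is strictly before build's end (X.end < Sat 03:00).
audit: start Thu 15:00 > Mon 19:00? ✓; end Fri 18:00 > Sun 01:00? ✗; end Fri 18:00 < Sat 03:00? ✓ → no.
backup: start Wed 09:00 > Mon 19:00? ✓; end Wed 22:00 > Sun 01:00? ✗; end Wed 22:00 < Sat 03:00? ✓ → no.
load_test: start Tue 06:00 > Mon 19:00? ✓; end Thu 17:00 > Sun 01:00? ✗; end Thu 17:00 < Sat 03:00? ✓ → no.
lunch: start Thu 22:00 > Mon 19:00? ✓; end Sat 13:00 > Sun 01:00? ✗; end Sat 13:00 < Sat 03:00? ✗ → no.
reindex: start Wed 15:00 > Mon 19:00? ✓; end Sat 13:00 > Sun 01:00? ✗; end Sat 13:00 < Sat 03:00? ✗ → no.
standup: start Thu 00:00 > Mon 19:00? ✓; end Sat 19:00 > Sun 01:00? ✗; end Sat 19:00 < Sat 03:00? ✗ → no.
Result: none.

none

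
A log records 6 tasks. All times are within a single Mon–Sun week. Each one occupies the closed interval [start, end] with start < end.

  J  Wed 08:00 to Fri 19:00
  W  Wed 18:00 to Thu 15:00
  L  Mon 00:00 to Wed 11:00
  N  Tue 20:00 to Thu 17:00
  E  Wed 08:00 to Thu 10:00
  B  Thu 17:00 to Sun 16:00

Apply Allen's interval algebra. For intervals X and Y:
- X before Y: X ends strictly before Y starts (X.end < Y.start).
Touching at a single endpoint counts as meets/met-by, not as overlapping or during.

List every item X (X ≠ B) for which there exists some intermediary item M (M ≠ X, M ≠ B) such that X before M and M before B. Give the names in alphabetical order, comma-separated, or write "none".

Target B = [Thu 17:00, Sun 16:00].
Intermediaries M with M before B: E, L, W.
Via E — items with X before E: none.
Via L — items with X before L: none.
Via W — items with X before W: L.
Union: L.

L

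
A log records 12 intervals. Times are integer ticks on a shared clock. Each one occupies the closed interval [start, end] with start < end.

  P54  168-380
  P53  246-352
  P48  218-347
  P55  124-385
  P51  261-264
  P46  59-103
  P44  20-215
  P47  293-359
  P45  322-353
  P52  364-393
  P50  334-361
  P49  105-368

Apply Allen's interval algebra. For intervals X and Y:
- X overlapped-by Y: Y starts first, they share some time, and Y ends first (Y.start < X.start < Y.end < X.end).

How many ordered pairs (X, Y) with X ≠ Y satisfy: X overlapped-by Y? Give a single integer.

Checking all 132 ordered pairs for relation 'overlapped-by'; matching pairs in alphabetical order:
(P45, P48): P45 overlapped-by P48 ✓
(P45, P53): P45 overlapped-by P53 ✓
(P47, P48): P47 overlapped-by P48 ✓
(P47, P53): P47 overlapped-by P53 ✓
(P49, P44): P49 overlapped-by P44 ✓
(P50, P45): P50 overlapped-by P45 ✓
(P50, P47): P50 overlapped-by P47 ✓
(P50, P48): P50 overlapped-by P48 ✓
(P50, P53): P50 overlapped-by P53 ✓
(P52, P49): P52 overlapped-by P49 ✓
(P52, P54): P52 overlapped-by P54 ✓
(P52, P55): P52 overlapped-by P55 ✓
(P53, P48): P53 overlapped-by P48 ✓
(P54, P44): P54 overlapped-by P44 ✓
(P54, P49): P54 overlapped-by P49 ✓
(P55, P44): P55 overlapped-by P44 ✓
(P55, P49): P55 overlapped-by P49 ✓
Count: 17.

17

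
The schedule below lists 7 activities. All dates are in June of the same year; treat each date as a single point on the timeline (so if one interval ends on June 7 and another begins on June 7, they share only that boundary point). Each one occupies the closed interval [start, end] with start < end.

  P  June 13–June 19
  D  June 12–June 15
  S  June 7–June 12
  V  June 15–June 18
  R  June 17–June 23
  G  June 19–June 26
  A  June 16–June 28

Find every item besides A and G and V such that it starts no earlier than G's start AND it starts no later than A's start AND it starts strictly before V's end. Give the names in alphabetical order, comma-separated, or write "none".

none

Conditions: its start is no earlier than G's start (X.start >= June 19) AND its start is no later than A's start (X.start <= June 16) AND its start is strictly before V's end (X.start < June 18).
D: start June 12 >= June 19? ✗; start June 12 <= June 16? ✓; start June 12 < June 18? ✓ → no.
P: start June 13 >= June 19? ✗; start June 13 <= June 16? ✓; start June 13 < June 18? ✓ → no.
R: start June 17 >= June 19? ✗; start June 17 <= June 16? ✗; start June 17 < June 18? ✓ → no.
S: start June 7 >= June 19? ✗; start June 7 <= June 16? ✓; start June 7 < June 18? ✓ → no.
Result: none.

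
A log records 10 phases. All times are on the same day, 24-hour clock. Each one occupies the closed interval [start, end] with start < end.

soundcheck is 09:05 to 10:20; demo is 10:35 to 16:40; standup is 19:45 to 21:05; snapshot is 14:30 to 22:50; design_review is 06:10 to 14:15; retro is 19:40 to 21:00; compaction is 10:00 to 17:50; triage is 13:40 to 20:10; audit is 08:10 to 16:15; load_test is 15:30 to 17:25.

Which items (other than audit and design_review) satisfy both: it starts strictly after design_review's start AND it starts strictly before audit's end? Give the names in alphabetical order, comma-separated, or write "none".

Conditions: its start is strictly after design_review's start (X.start > 06:10) AND its start is strictly before audit's end (X.start < 16:15).
compaction: start 10:00 > 06:10? ✓; start 10:00 < 16:15? ✓ → yes.
demo: start 10:35 > 06:10? ✓; start 10:35 < 16:15? ✓ → yes.
load_test: start 15:30 > 06:10? ✓; start 15:30 < 16:15? ✓ → yes.
retro: start 19:40 > 06:10? ✓; start 19:40 < 16:15? ✗ → no.
snapshot: start 14:30 > 06:10? ✓; start 14:30 < 16:15? ✓ → yes.
soundcheck: start 09:05 > 06:10? ✓; start 09:05 < 16:15? ✓ → yes.
standup: start 19:45 > 06:10? ✓; start 19:45 < 16:15? ✗ → no.
triage: start 13:40 > 06:10? ✓; start 13:40 < 16:15? ✓ → yes.
Result: compaction, demo, load_test, snapshot, soundcheck, triage.

compaction, demo, load_test, snapshot, soundcheck, triage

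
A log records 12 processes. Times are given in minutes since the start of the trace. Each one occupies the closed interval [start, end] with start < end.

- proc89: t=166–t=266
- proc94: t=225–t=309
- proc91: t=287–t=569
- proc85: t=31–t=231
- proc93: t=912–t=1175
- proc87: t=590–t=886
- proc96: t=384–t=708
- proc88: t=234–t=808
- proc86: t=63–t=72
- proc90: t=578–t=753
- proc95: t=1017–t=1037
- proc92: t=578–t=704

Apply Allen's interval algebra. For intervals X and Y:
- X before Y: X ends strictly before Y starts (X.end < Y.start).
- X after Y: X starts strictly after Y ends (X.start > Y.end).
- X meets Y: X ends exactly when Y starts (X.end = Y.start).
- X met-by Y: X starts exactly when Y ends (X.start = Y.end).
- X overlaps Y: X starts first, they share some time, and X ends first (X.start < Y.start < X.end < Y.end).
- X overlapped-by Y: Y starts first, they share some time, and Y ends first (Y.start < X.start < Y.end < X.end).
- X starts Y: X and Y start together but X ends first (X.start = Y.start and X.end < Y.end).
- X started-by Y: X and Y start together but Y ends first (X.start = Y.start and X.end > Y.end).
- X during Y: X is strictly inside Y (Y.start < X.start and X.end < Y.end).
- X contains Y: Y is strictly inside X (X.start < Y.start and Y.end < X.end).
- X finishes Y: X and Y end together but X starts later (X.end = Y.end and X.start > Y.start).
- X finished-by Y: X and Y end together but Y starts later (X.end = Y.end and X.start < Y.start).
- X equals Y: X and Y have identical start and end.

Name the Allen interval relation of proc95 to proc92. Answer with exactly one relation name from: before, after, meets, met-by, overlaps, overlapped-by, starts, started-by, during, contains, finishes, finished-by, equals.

after

proc95 = [t=1017, t=1037]; proc92 = [t=578, t=704].
Compare endpoints: proc95.start > proc92.start, proc95.start > proc92.end, proc95.end > proc92.start, proc95.end > proc92.end.
That pattern is 'after'.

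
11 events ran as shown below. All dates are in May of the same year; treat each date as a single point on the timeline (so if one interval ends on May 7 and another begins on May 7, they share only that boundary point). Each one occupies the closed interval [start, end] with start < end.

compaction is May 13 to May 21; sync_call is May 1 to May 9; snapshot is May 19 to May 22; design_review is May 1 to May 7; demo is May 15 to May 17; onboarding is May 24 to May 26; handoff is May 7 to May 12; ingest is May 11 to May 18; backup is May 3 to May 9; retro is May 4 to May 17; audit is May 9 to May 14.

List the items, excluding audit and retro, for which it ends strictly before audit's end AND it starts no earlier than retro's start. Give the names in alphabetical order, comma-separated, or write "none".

Conditions: its end is strictly before audit's end (X.end < May 14) AND its start is no earlier than retro's start (X.start >= May 4).
backup: end May 9 < May 14? ✓; start May 3 >= May 4? ✗ → no.
compaction: end May 21 < May 14? ✗; start May 13 >= May 4? ✓ → no.
demo: end May 17 < May 14? ✗; start May 15 >= May 4? ✓ → no.
design_review: end May 7 < May 14? ✓; start May 1 >= May 4? ✗ → no.
handoff: end May 12 < May 14? ✓; start May 7 >= May 4? ✓ → yes.
ingest: end May 18 < May 14? ✗; start May 11 >= May 4? ✓ → no.
onboarding: end May 26 < May 14? ✗; start May 24 >= May 4? ✓ → no.
snapshot: end May 22 < May 14? ✗; start May 19 >= May 4? ✓ → no.
sync_call: end May 9 < May 14? ✓; start May 1 >= May 4? ✗ → no.
Result: handoff.

handoff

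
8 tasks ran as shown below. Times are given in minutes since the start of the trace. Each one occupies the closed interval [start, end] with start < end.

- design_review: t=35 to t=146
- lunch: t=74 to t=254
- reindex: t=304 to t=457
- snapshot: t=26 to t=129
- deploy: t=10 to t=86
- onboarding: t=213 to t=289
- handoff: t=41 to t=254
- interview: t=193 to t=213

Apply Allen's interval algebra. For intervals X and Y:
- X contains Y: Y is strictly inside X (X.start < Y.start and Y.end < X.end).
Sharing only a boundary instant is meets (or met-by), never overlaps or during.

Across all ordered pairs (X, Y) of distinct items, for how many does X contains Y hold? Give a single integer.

Checking all 56 ordered pairs for relation 'contains'; matching pairs in alphabetical order:
(handoff, interview): handoff contains interview ✓
(lunch, interview): lunch contains interview ✓
Count: 2.

2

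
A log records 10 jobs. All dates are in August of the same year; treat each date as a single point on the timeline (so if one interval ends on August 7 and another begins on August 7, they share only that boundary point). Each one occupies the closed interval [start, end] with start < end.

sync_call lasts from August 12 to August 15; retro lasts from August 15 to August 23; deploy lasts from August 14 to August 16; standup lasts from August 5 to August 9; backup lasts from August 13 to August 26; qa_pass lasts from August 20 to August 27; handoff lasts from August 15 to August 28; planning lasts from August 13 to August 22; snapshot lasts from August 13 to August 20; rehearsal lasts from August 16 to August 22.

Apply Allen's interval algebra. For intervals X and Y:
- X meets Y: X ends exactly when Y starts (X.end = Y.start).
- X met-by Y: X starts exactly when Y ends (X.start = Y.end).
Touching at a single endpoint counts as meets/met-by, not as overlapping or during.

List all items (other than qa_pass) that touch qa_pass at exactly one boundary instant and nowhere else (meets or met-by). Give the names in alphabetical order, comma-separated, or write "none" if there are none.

snapshot

Target qa_pass = [August 20, August 27].
backup [August 13, August 26] → overlaps → no.
deploy [August 14, August 16] → before → no.
handoff [August 15, August 28] → contains → no.
planning [August 13, August 22] → overlaps → no.
rehearsal [August 16, August 22] → overlaps → no.
retro [August 15, August 23] → overlaps → no.
snapshot [August 13, August 20] → meets → yes.
standup [August 5, August 9] → before → no.
sync_call [August 12, August 15] → before → no.
Result: snapshot.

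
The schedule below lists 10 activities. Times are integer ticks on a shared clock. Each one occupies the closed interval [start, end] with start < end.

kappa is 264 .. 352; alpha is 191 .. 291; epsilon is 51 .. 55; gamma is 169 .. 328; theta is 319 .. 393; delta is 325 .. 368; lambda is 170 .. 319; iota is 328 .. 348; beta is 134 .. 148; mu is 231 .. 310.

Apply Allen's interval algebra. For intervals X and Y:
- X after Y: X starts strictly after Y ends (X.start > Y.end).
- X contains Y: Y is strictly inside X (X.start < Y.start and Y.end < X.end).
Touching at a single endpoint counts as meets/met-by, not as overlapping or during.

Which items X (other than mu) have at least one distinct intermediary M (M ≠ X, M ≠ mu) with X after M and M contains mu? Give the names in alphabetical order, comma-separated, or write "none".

delta, iota

Target mu = [231, 310].
Intermediaries M with M contains mu: gamma, lambda.
Via gamma — items with X after gamma: none.
Via lambda — items with X after lambda: delta, iota.
Union: delta, iota.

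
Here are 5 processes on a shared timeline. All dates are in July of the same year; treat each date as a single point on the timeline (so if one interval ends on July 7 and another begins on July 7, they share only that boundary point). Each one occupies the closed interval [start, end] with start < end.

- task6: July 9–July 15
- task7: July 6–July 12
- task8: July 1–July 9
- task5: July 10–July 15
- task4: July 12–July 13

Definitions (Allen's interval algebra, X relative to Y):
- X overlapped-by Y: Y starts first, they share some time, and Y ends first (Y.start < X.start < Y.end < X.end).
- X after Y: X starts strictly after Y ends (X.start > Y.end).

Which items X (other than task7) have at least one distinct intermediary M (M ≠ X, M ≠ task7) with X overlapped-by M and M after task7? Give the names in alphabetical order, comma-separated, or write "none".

Target task7 = [July 6, July 12].
Intermediaries M with M after task7: none.
Union: none.

none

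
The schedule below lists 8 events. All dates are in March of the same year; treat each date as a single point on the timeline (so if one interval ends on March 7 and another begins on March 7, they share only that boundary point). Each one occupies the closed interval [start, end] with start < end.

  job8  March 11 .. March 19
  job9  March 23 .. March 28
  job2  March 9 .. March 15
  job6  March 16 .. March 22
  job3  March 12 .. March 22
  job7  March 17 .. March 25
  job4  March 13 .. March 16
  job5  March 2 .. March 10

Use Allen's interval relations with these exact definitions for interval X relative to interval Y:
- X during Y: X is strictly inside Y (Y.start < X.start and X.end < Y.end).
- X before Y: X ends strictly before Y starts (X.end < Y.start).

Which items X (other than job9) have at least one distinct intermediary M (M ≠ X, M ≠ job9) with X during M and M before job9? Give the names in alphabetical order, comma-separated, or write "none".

Target job9 = [March 23, March 28].
Intermediaries M with M before job9: job2, job3, job4, job5, job6, job8.
Via job2 — items with X during job2: none.
Via job3 — items with X during job3: job4.
Via job4 — items with X during job4: none.
Via job5 — items with X during job5: none.
Via job6 — items with X during job6: none.
Via job8 — items with X during job8: job4.
Union: job4.

job4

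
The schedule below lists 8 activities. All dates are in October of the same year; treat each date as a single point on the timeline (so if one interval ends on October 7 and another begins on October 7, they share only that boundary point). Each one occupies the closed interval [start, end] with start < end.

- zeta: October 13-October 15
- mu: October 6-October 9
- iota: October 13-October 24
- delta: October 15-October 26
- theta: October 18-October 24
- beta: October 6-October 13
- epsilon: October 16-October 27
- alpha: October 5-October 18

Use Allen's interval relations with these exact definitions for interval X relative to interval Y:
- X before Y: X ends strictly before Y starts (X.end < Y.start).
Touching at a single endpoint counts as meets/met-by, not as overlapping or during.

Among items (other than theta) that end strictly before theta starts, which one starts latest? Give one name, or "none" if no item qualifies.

zeta

Target theta = [October 18, October 24].
alpha [October 5, October 18] → meets → excluded.
beta [October 6, October 13] → before → candidate.
delta [October 15, October 26] → contains → excluded.
epsilon [October 16, October 27] → contains → excluded.
iota [October 13, October 24] → finished-by → excluded.
mu [October 6, October 9] → before → candidate.
zeta [October 13, October 15] → before → candidate.
Among candidates, latest start is October 13 → zeta.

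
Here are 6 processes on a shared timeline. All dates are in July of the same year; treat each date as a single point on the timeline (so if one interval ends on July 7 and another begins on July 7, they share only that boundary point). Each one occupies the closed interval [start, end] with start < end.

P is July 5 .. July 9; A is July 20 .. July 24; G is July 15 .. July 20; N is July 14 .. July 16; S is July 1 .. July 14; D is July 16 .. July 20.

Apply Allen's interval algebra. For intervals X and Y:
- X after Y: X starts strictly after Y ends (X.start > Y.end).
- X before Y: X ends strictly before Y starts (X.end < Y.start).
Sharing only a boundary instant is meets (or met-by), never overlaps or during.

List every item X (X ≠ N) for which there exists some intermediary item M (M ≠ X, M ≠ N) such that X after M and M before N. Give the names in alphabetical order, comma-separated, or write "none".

Target N = [July 14, July 16].
Intermediaries M with M before N: P.
Via P — items with X after P: A, D, G.
Union: A, D, G.

A, D, G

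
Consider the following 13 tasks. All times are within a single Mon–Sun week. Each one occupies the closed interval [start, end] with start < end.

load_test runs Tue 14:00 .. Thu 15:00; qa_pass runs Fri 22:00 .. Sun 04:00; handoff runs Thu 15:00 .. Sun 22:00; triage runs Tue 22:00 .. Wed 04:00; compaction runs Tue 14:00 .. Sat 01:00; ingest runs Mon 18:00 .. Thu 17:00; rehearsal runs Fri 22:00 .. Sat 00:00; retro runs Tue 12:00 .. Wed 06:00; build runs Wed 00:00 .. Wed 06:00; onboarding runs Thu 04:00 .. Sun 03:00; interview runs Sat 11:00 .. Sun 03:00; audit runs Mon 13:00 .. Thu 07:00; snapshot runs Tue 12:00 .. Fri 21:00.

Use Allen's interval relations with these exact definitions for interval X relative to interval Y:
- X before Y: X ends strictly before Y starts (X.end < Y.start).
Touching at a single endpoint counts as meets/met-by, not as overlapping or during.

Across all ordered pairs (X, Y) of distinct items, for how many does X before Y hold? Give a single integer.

30

Checking all 156 ordered pairs for relation 'before'; matching pairs in alphabetical order:
(audit, handoff): audit before handoff ✓
(audit, interview): audit before interview ✓
(audit, qa_pass): audit before qa_pass ✓
(audit, rehearsal): audit before rehearsal ✓
(build, handoff): build before handoff ✓
(build, interview): build before interview ✓
(build, onboarding): build before onboarding ✓
(build, qa_pass): build before qa_pass ✓
(build, rehearsal): build before rehearsal ✓
(compaction, interview): compaction before interview ✓
(ingest, interview): ingest before interview ✓
(ingest, qa_pass): ingest before qa_pass ✓
(ingest, rehearsal): ingest before rehearsal ✓
(load_test, interview): load_test before interview ✓
(load_test, qa_pass): load_test before qa_pass ✓
(load_test, rehearsal): load_test before rehearsal ✓
(rehearsal, interview): rehearsal before interview ✓
(retro, handoff): retro before handoff ✓
(retro, interview): retro before interview ✓
(retro, onboarding): retro before onboarding ✓
(retro, qa_pass): retro before qa_pass ✓
(retro, rehearsal): retro before rehearsal ✓
(snapshot, interview): snapshot before interview ✓
(snapshot, qa_pass): snapshot before qa_pass ✓
... plus 6 further pairs not listed.
Count: 30.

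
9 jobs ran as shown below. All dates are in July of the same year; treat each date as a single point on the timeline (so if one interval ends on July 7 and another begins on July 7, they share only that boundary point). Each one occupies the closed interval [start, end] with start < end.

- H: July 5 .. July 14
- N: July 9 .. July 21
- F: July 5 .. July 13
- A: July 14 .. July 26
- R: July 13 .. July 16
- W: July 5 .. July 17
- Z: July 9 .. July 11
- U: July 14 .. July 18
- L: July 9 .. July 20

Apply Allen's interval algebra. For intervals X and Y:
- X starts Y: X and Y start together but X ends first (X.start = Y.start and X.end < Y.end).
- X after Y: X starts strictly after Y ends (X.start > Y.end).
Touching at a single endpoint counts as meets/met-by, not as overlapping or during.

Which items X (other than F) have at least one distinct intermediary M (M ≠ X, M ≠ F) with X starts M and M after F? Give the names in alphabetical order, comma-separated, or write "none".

Target F = [July 5, July 13].
Intermediaries M with M after F: A, U.
Via A — items with X starts A: U.
Via U — items with X starts U: none.
Union: U.

U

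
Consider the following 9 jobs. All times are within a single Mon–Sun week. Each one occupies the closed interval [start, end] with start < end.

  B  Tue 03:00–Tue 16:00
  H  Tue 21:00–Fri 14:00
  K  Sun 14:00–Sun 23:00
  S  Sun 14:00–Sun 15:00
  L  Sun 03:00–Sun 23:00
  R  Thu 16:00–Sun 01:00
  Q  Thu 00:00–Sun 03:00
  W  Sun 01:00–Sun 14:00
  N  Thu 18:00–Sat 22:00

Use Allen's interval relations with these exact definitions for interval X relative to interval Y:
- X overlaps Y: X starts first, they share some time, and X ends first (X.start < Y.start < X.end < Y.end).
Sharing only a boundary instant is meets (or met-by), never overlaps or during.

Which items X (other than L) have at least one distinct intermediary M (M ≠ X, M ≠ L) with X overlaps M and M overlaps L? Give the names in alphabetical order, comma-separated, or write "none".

Q

Target L = [Sun 03:00, Sun 23:00].
Intermediaries M with M overlaps L: W.
Via W — items with X overlaps W: Q.
Union: Q.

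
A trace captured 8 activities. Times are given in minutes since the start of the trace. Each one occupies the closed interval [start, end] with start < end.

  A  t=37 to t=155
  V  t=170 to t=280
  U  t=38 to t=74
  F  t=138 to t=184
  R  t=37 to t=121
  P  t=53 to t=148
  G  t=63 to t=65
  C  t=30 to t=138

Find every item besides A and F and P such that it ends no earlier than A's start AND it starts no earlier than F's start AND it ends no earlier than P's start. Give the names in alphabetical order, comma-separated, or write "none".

V

Conditions: its end is no earlier than A's start (X.end >= t=37) AND its start is no earlier than F's start (X.start >= t=138) AND its end is no earlier than P's start (X.end >= t=53).
C: end t=138 >= t=37? ✓; start t=30 >= t=138? ✗; end t=138 >= t=53? ✓ → no.
G: end t=65 >= t=37? ✓; start t=63 >= t=138? ✗; end t=65 >= t=53? ✓ → no.
R: end t=121 >= t=37? ✓; start t=37 >= t=138? ✗; end t=121 >= t=53? ✓ → no.
U: end t=74 >= t=37? ✓; start t=38 >= t=138? ✗; end t=74 >= t=53? ✓ → no.
V: end t=280 >= t=37? ✓; start t=170 >= t=138? ✓; end t=280 >= t=53? ✓ → yes.
Result: V.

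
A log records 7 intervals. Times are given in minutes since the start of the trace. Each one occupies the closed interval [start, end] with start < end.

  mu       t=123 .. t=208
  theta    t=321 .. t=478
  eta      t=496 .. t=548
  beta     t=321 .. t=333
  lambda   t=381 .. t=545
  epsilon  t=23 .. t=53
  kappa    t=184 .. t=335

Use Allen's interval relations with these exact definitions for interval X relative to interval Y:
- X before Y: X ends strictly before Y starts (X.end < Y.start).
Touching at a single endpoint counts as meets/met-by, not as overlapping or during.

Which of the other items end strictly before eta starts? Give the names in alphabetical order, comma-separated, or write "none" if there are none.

beta, epsilon, kappa, mu, theta

Target eta = [t=496, t=548].
beta [t=321, t=333] → before → yes.
epsilon [t=23, t=53] → before → yes.
kappa [t=184, t=335] → before → yes.
lambda [t=381, t=545] → overlaps → no.
mu [t=123, t=208] → before → yes.
theta [t=321, t=478] → before → yes.
Result: beta, epsilon, kappa, mu, theta.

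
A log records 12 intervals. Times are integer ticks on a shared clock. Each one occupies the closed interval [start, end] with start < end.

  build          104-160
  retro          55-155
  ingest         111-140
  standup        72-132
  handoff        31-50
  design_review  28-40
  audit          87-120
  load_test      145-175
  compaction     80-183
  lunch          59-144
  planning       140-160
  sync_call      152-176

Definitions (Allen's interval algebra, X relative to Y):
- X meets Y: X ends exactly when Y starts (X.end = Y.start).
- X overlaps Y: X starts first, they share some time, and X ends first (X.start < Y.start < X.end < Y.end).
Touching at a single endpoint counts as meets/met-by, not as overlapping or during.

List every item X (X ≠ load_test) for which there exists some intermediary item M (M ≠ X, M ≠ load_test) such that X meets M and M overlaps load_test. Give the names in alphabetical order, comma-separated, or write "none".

ingest

Target load_test = [145, 175].
Intermediaries M with M overlaps load_test: build, planning, retro.
Via build — items with X meets build: none.
Via planning — items with X meets planning: ingest.
Via retro — items with X meets retro: none.
Union: ingest.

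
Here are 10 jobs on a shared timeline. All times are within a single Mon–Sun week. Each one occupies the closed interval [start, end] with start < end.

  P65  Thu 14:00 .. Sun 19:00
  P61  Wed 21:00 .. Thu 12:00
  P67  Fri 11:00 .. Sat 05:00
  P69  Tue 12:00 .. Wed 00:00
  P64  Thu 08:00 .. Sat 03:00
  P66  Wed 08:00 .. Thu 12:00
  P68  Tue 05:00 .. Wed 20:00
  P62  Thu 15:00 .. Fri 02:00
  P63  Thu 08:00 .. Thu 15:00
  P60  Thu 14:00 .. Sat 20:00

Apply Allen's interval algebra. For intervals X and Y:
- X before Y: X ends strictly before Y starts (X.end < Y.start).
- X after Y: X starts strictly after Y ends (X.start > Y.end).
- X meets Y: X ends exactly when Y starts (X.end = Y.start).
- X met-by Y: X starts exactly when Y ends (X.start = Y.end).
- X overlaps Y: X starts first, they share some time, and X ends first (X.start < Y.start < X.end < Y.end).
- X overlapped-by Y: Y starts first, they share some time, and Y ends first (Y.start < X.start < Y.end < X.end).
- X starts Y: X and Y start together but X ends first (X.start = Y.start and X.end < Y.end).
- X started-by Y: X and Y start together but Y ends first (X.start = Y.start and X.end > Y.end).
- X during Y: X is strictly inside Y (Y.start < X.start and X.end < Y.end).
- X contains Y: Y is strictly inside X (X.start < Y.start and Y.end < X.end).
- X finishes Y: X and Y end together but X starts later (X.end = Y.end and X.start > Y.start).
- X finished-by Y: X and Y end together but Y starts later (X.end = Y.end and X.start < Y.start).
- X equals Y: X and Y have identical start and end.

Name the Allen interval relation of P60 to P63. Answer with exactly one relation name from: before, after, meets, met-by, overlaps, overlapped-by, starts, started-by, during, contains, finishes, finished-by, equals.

P60 = [Thu 14:00, Sat 20:00]; P63 = [Thu 08:00, Thu 15:00].
Compare endpoints: P60.start > P63.start, P60.start < P63.end, P60.end > P63.start, P60.end > P63.end.
That pattern is 'overlapped-by'.

overlapped-by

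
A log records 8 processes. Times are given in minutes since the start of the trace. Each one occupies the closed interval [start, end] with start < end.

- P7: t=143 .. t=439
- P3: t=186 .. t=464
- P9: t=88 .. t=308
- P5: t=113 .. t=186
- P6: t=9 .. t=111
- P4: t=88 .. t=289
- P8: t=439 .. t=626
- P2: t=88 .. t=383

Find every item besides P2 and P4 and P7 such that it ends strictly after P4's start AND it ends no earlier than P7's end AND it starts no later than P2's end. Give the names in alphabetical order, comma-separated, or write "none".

Conditions: its end is strictly after P4's start (X.end > t=88) AND its end is no earlier than P7's end (X.end >= t=439) AND its start is no later than P2's end (X.start <= t=383).
P3: end t=464 > t=88? ✓; end t=464 >= t=439? ✓; start t=186 <= t=383? ✓ → yes.
P5: end t=186 > t=88? ✓; end t=186 >= t=439? ✗; start t=113 <= t=383? ✓ → no.
P6: end t=111 > t=88? ✓; end t=111 >= t=439? ✗; start t=9 <= t=383? ✓ → no.
P8: end t=626 > t=88? ✓; end t=626 >= t=439? ✓; start t=439 <= t=383? ✗ → no.
P9: end t=308 > t=88? ✓; end t=308 >= t=439? ✗; start t=88 <= t=383? ✓ → no.
Result: P3.

P3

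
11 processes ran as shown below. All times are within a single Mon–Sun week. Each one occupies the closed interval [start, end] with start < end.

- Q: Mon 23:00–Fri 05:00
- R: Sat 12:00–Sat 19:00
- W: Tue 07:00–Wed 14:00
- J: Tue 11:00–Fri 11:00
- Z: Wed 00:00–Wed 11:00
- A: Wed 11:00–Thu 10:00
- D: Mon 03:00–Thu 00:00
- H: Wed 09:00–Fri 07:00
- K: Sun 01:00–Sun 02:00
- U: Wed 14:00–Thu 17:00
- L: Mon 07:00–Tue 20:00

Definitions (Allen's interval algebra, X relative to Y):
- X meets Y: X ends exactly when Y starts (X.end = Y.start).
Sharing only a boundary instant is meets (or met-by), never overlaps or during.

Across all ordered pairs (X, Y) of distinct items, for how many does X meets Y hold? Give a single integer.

2

Checking all 110 ordered pairs for relation 'meets'; matching pairs in alphabetical order:
(W, U): W meets U ✓
(Z, A): Z meets A ✓
Count: 2.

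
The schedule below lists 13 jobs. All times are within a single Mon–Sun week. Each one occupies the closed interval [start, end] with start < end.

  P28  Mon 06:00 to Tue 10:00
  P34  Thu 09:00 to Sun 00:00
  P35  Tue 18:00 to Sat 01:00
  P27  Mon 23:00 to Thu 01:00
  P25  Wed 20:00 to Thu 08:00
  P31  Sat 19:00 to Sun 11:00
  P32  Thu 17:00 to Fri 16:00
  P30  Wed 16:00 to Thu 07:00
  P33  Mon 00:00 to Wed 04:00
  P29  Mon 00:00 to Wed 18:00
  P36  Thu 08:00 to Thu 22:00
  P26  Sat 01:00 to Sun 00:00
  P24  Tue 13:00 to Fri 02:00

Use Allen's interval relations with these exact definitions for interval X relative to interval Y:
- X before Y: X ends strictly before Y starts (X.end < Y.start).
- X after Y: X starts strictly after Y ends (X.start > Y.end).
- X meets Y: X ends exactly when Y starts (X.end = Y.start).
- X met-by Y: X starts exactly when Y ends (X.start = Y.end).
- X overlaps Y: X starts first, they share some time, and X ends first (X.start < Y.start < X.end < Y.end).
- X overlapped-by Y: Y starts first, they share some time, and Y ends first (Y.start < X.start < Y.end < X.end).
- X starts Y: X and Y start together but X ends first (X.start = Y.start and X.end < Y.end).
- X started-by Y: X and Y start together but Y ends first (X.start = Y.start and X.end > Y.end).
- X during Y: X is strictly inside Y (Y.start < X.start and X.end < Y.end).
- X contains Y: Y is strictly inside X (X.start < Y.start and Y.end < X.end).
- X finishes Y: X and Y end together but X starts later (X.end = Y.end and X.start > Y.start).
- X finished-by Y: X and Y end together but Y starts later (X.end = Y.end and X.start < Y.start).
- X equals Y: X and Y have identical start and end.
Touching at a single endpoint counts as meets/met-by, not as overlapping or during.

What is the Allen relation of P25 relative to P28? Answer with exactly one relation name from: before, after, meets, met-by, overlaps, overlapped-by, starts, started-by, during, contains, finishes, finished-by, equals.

P25 = [Wed 20:00, Thu 08:00]; P28 = [Mon 06:00, Tue 10:00].
Compare endpoints: P25.start > P28.start, P25.start > P28.end, P25.end > P28.start, P25.end > P28.end.
That pattern is 'after'.

after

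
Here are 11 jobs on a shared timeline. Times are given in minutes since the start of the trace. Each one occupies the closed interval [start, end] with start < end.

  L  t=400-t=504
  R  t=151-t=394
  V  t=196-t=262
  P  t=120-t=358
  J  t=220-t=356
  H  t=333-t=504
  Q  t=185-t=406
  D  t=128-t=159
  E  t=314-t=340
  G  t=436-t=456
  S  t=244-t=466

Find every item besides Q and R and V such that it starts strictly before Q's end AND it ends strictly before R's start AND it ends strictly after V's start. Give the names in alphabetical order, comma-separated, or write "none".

Conditions: its start is strictly before Q's end (X.start < t=406) AND its end is strictly before R's start (X.end < t=151) AND its end is strictly after V's start (X.end > t=196).
D: start t=128 < t=406? ✓; end t=159 < t=151? ✗; end t=159 > t=196? ✗ → no.
E: start t=314 < t=406? ✓; end t=340 < t=151? ✗; end t=340 > t=196? ✓ → no.
G: start t=436 < t=406? ✗; end t=456 < t=151? ✗; end t=456 > t=196? ✓ → no.
H: start t=333 < t=406? ✓; end t=504 < t=151? ✗; end t=504 > t=196? ✓ → no.
J: start t=220 < t=406? ✓; end t=356 < t=151? ✗; end t=356 > t=196? ✓ → no.
L: start t=400 < t=406? ✓; end t=504 < t=151? ✗; end t=504 > t=196? ✓ → no.
P: start t=120 < t=406? ✓; end t=358 < t=151? ✗; end t=358 > t=196? ✓ → no.
S: start t=244 < t=406? ✓; end t=466 < t=151? ✗; end t=466 > t=196? ✓ → no.
Result: none.

none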